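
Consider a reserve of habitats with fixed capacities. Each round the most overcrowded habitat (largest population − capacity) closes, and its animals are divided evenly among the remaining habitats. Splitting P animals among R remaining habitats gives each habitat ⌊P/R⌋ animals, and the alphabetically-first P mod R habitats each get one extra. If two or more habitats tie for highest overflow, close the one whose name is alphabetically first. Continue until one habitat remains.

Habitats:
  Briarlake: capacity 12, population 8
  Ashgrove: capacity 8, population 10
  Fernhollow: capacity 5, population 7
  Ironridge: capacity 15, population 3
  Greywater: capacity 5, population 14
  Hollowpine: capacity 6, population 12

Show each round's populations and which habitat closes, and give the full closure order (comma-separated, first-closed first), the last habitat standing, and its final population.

Closure order: Greywater, Hollowpine, Ashgrove, Fernhollow, Briarlake
Last habitat: Ironridge with 54 animals

Round 1: Ashgrove=10 Briarlake=8 Fernhollow=7 Greywater=14 Hollowpine=12 Ironridge=3 → close Greywater (overflow 9)
  14÷5 = 2 each, +1 to first 4
Round 2: Ashgrove=13 Briarlake=11 Fernhollow=10 Hollowpine=15 Ironridge=5 → close Hollowpine (overflow 9)
  15÷4 = 3 each, +1 to first 3
Round 3: Ashgrove=17 Briarlake=15 Fernhollow=14 Ironridge=8 → close Ashgrove (overflow 9)
  17÷3 = 5 each, +1 to first 2
Round 4: Briarlake=21 Fernhollow=20 Ironridge=13 → close Fernhollow (overflow 15)
  20÷2 = 10 each, +1 to first 0
Round 5: Briarlake=31 Ironridge=23 → close Briarlake (overflow 19)
  31÷1 = 31 each, +1 to first 0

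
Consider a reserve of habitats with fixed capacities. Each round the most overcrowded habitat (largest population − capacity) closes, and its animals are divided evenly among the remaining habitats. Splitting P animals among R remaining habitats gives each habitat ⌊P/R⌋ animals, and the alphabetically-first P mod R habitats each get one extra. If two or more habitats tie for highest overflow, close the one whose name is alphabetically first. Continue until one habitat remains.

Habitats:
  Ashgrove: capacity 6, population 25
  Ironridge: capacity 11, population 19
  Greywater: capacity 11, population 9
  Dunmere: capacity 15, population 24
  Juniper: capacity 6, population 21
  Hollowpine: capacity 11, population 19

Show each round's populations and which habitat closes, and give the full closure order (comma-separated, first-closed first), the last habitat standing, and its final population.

Closure order: Ashgrove, Juniper, Dunmere, Hollowpine, Ironridge
Last habitat: Greywater with 117 animals

Round 1: Ashgrove=25 Dunmere=24 Greywater=9 Hollowpine=19 Ironridge=19 Juniper=21 → close Ashgrove (overflow 19)
  25÷5 = 5 each, +1 to first 0
Round 2: Dunmere=29 Greywater=14 Hollowpine=24 Ironridge=24 Juniper=26 → close Juniper (overflow 20)
  26÷4 = 6 each, +1 to first 2
Round 3: Dunmere=36 Greywater=21 Hollowpine=30 Ironridge=30 → close Dunmere (overflow 21)
  36÷3 = 12 each, +1 to first 0
Round 4: Greywater=33 Hollowpine=42 Ironridge=42 → close Hollowpine (overflow 31)
  42÷2 = 21 each, +1 to first 0
Round 5: Greywater=54 Ironridge=63 → close Ironridge (overflow 52)
  63÷1 = 63 each, +1 to first 0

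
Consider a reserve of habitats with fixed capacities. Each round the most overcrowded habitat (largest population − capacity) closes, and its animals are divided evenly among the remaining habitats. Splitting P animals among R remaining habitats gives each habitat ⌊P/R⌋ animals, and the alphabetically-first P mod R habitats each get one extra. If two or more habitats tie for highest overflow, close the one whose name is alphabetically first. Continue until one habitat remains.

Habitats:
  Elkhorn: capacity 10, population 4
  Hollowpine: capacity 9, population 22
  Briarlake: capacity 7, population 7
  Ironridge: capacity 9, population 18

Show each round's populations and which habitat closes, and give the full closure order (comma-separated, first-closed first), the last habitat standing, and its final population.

Closure order: Hollowpine, Ironridge, Briarlake
Last habitat: Elkhorn with 51 animals

Round 1: Briarlake=7 Elkhorn=4 Hollowpine=22 Ironridge=18 → close Hollowpine (overflow 13)
  22÷3 = 7 each, +1 to first 1
Round 2: Briarlake=15 Elkhorn=11 Ironridge=25 → close Ironridge (overflow 16)
  25÷2 = 12 each, +1 to first 1
Round 3: Briarlake=28 Elkhorn=23 → close Briarlake (overflow 21)
  28÷1 = 28 each, +1 to first 0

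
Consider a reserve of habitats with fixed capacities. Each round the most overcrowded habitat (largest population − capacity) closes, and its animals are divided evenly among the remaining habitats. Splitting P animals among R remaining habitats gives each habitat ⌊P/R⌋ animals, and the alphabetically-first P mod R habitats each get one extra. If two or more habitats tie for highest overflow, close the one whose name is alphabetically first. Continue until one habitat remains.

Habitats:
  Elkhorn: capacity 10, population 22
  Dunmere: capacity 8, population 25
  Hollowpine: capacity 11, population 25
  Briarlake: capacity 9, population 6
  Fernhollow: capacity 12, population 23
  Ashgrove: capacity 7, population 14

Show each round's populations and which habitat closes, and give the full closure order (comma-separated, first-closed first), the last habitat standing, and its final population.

Closure order: Dunmere, Hollowpine, Elkhorn, Fernhollow, Ashgrove
Last habitat: Briarlake with 115 animals

Round 1: Ashgrove=14 Briarlake=6 Dunmere=25 Elkhorn=22 Fernhollow=23 Hollowpine=25 → close Dunmere (overflow 17)
  25÷5 = 5 each, +1 to first 0
Round 2: Ashgrove=19 Briarlake=11 Elkhorn=27 Fernhollow=28 Hollowpine=30 → close Hollowpine (overflow 19)
  30÷4 = 7 each, +1 to first 2
Round 3: Ashgrove=27 Briarlake=19 Elkhorn=34 Fernhollow=35 → close Elkhorn (overflow 24)
  34÷3 = 11 each, +1 to first 1
Round 4: Ashgrove=39 Briarlake=30 Fernhollow=46 → close Fernhollow (overflow 34)
  46÷2 = 23 each, +1 to first 0
Round 5: Ashgrove=62 Briarlake=53 → close Ashgrove (overflow 55)
  62÷1 = 62 each, +1 to first 0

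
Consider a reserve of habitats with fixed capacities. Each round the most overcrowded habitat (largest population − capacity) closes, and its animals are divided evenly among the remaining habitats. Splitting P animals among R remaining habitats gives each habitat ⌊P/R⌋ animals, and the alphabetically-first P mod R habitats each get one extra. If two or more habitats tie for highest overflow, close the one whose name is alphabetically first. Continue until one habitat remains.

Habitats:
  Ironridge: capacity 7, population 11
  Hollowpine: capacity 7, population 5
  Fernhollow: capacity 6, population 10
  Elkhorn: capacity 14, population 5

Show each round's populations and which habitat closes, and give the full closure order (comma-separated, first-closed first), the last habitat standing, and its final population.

Round 1: Elkhorn=5 Fernhollow=10 Hollowpine=5 Ironridge=11 → close Fernhollow (overflow 4)
  10÷3 = 3 each, +1 to first 1
Round 2: Elkhorn=9 Hollowpine=8 Ironridge=14 → close Ironridge (overflow 7)
  14÷2 = 7 each, +1 to first 0
Round 3: Elkhorn=16 Hollowpine=15 → close Hollowpine (overflow 8)
  15÷1 = 15 each, +1 to first 0

Closure order: Fernhollow, Ironridge, Hollowpine
Last habitat: Elkhorn with 31 animals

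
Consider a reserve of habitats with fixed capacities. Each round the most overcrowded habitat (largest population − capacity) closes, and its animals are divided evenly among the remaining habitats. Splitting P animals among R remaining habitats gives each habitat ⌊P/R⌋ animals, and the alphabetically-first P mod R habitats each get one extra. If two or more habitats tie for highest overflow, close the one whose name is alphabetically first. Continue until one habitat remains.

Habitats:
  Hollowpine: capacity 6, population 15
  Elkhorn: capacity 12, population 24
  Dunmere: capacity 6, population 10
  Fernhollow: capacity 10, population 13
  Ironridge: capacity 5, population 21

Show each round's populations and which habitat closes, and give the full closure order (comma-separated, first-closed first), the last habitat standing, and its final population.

Round 1: Dunmere=10 Elkhorn=24 Fernhollow=13 Hollowpine=15 Ironridge=21 → close Ironridge (overflow 16)
  21÷4 = 5 each, +1 to first 1
Round 2: Dunmere=16 Elkhorn=29 Fernhollow=18 Hollowpine=20 → close Elkhorn (overflow 17)
  29÷3 = 9 each, +1 to first 2
Round 3: Dunmere=26 Fernhollow=28 Hollowpine=29 → close Hollowpine (overflow 23)
  29÷2 = 14 each, +1 to first 1
Round 4: Dunmere=41 Fernhollow=42 → close Dunmere (overflow 35)
  41÷1 = 41 each, +1 to first 0

Closure order: Ironridge, Elkhorn, Hollowpine, Dunmere
Last habitat: Fernhollow with 83 animals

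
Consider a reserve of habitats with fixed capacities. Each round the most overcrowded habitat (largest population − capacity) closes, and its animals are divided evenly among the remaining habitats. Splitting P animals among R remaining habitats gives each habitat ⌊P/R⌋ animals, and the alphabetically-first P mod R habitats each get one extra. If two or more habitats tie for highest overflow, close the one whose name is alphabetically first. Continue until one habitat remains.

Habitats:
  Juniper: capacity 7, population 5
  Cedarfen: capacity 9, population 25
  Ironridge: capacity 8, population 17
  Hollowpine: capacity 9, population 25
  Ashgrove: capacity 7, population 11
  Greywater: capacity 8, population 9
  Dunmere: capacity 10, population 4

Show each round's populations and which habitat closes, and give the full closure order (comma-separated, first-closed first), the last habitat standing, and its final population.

Round 1: Ashgrove=11 Cedarfen=25 Dunmere=4 Greywater=9 Hollowpine=25 Ironridge=17 Juniper=5 → close Cedarfen (overflow 16)
  25÷6 = 4 each, +1 to first 1
Round 2: Ashgrove=16 Dunmere=8 Greywater=13 Hollowpine=29 Ironridge=21 Juniper=9 → close Hollowpine (overflow 20)
  29÷5 = 5 each, +1 to first 4
Round 3: Ashgrove=22 Dunmere=14 Greywater=19 Ironridge=27 Juniper=14 → close Ironridge (overflow 19)
  27÷4 = 6 each, +1 to first 3
Round 4: Ashgrove=29 Dunmere=21 Greywater=26 Juniper=20 → close Ashgrove (overflow 22)
  29÷3 = 9 each, +1 to first 2
Round 5: Dunmere=31 Greywater=36 Juniper=29 → close Greywater (overflow 28)
  36÷2 = 18 each, +1 to first 0
Round 6: Dunmere=49 Juniper=47 → close Juniper (overflow 40)
  47÷1 = 47 each, +1 to first 0

Closure order: Cedarfen, Hollowpine, Ironridge, Ashgrove, Greywater, Juniper
Last habitat: Dunmere with 96 animals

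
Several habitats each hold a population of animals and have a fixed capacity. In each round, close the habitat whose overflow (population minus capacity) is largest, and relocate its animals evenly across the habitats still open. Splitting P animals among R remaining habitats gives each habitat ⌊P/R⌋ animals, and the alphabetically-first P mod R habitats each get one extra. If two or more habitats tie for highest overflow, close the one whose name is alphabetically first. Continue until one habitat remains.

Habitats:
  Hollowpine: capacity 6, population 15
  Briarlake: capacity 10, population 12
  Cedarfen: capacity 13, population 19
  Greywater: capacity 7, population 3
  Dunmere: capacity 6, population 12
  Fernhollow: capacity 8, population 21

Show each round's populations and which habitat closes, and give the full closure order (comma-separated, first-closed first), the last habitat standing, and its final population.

Closure order: Fernhollow, Hollowpine, Cedarfen, Dunmere, Briarlake
Last habitat: Greywater with 82 animals

Round 1: Briarlake=12 Cedarfen=19 Dunmere=12 Fernhollow=21 Greywater=3 Hollowpine=15 → close Fernhollow (overflow 13)
  21÷5 = 4 each, +1 to first 1
Round 2: Briarlake=17 Cedarfen=23 Dunmere=16 Greywater=7 Hollowpine=19 → close Hollowpine (overflow 13)
  19÷4 = 4 each, +1 to first 3
Round 3: Briarlake=22 Cedarfen=28 Dunmere=21 Greywater=11 → close Cedarfen (overflow 15)
  28÷3 = 9 each, +1 to first 1
Round 4: Briarlake=32 Dunmere=30 Greywater=20 → close Dunmere (overflow 24)
  30÷2 = 15 each, +1 to first 0
Round 5: Briarlake=47 Greywater=35 → close Briarlake (overflow 37)
  47÷1 = 47 each, +1 to first 0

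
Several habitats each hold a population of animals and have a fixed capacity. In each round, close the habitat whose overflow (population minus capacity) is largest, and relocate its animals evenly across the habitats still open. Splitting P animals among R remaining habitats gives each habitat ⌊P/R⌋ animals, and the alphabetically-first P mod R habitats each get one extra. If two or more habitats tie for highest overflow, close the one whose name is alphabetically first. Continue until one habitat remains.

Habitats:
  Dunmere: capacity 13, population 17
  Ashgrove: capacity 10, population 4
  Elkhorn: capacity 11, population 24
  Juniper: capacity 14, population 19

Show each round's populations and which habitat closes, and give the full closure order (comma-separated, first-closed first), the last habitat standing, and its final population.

Closure order: Elkhorn, Juniper, Dunmere
Last habitat: Ashgrove with 64 animals

Round 1: Ashgrove=4 Dunmere=17 Elkhorn=24 Juniper=19 → close Elkhorn (overflow 13)
  24÷3 = 8 each, +1 to first 0
Round 2: Ashgrove=12 Dunmere=25 Juniper=27 → close Juniper (overflow 13)
  27÷2 = 13 each, +1 to first 1
Round 3: Ashgrove=26 Dunmere=38 → close Dunmere (overflow 25)
  38÷1 = 38 each, +1 to first 0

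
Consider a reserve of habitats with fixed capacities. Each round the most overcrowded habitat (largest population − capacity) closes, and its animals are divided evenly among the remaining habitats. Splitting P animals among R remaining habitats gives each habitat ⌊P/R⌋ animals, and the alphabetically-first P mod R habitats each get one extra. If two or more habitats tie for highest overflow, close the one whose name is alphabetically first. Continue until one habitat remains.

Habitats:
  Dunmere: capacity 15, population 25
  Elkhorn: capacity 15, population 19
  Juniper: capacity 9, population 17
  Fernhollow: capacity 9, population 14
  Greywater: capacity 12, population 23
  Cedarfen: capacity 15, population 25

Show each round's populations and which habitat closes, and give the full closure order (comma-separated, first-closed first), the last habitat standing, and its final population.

Closure order: Greywater, Cedarfen, Dunmere, Juniper, Elkhorn
Last habitat: Fernhollow with 123 animals

Round 1: Cedarfen=25 Dunmere=25 Elkhorn=19 Fernhollow=14 Greywater=23 Juniper=17 → close Greywater (overflow 11)
  23÷5 = 4 each, +1 to first 3
Round 2: Cedarfen=30 Dunmere=30 Elkhorn=24 Fernhollow=18 Juniper=21 → close Cedarfen (overflow 15)
  30÷4 = 7 each, +1 to first 2
Round 3: Dunmere=38 Elkhorn=32 Fernhollow=25 Juniper=28 → close Dunmere (overflow 23)
  38÷3 = 12 each, +1 to first 2
Round 4: Elkhorn=45 Fernhollow=38 Juniper=40 → close Juniper (overflow 31)
  40÷2 = 20 each, +1 to first 0
Round 5: Elkhorn=65 Fernhollow=58 → close Elkhorn (overflow 50)
  65÷1 = 65 each, +1 to first 0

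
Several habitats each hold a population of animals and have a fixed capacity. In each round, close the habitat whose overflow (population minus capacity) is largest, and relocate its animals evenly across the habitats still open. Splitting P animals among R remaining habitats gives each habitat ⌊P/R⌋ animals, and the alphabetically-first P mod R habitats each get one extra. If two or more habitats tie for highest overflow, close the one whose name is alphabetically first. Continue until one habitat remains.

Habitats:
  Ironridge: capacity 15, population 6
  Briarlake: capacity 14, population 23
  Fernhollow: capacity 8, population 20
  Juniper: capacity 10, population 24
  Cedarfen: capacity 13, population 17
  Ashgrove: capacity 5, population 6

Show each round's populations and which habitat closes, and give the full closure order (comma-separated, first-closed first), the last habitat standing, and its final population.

Closure order: Juniper, Fernhollow, Briarlake, Cedarfen, Ashgrove
Last habitat: Ironridge with 96 animals

Round 1: Ashgrove=6 Briarlake=23 Cedarfen=17 Fernhollow=20 Ironridge=6 Juniper=24 → close Juniper (overflow 14)
  24÷5 = 4 each, +1 to first 4
Round 2: Ashgrove=11 Briarlake=28 Cedarfen=22 Fernhollow=25 Ironridge=10 → close Fernhollow (overflow 17)
  25÷4 = 6 each, +1 to first 1
Round 3: Ashgrove=18 Briarlake=34 Cedarfen=28 Ironridge=16 → close Briarlake (overflow 20)
  34÷3 = 11 each, +1 to first 1
Round 4: Ashgrove=30 Cedarfen=39 Ironridge=27 → close Cedarfen (overflow 26)
  39÷2 = 19 each, +1 to first 1
Round 5: Ashgrove=50 Ironridge=46 → close Ashgrove (overflow 45)
  50÷1 = 50 each, +1 to first 0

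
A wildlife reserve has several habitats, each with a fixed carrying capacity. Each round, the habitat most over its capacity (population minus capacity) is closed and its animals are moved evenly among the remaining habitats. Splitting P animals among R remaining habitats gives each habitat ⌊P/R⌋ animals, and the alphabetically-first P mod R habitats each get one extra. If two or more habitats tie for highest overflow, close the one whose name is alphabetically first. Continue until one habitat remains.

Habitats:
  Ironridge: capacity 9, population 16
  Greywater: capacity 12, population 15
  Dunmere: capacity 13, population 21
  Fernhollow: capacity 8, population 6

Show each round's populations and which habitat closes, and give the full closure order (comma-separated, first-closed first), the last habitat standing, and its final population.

Closure order: Dunmere, Ironridge, Greywater
Last habitat: Fernhollow with 58 animals

Round 1: Dunmere=21 Fernhollow=6 Greywater=15 Ironridge=16 → close Dunmere (overflow 8)
  21÷3 = 7 each, +1 to first 0
Round 2: Fernhollow=13 Greywater=22 Ironridge=23 → close Ironridge (overflow 14)
  23÷2 = 11 each, +1 to first 1
Round 3: Fernhollow=25 Greywater=33 → close Greywater (overflow 21)
  33÷1 = 33 each, +1 to first 0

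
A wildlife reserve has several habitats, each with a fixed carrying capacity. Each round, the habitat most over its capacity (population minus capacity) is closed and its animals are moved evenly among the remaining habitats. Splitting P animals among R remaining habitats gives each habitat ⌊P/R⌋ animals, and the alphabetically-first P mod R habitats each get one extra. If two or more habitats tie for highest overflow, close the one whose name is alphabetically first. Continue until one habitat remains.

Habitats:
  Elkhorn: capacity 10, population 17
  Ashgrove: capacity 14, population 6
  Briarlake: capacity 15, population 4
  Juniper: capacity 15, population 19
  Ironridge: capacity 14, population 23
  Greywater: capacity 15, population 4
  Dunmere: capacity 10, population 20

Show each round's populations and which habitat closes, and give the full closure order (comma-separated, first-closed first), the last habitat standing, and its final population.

Round 1: Ashgrove=6 Briarlake=4 Dunmere=20 Elkhorn=17 Greywater=4 Ironridge=23 Juniper=19 → close Dunmere (overflow 10)
  20÷6 = 3 each, +1 to first 2
Round 2: Ashgrove=10 Briarlake=8 Elkhorn=20 Greywater=7 Ironridge=26 Juniper=22 → close Ironridge (overflow 12)
  26÷5 = 5 each, +1 to first 1
Round 3: Ashgrove=16 Briarlake=13 Elkhorn=25 Greywater=12 Juniper=27 → close Elkhorn (overflow 15)
  25÷4 = 6 each, +1 to first 1
Round 4: Ashgrove=23 Briarlake=19 Greywater=18 Juniper=33 → close Juniper (overflow 18)
  33÷3 = 11 each, +1 to first 0
Round 5: Ashgrove=34 Briarlake=30 Greywater=29 → close Ashgrove (overflow 20)
  34÷2 = 17 each, +1 to first 0
Round 6: Briarlake=47 Greywater=46 → close Briarlake (overflow 32)
  47÷1 = 47 each, +1 to first 0

Closure order: Dunmere, Ironridge, Elkhorn, Juniper, Ashgrove, Briarlake
Last habitat: Greywater with 93 animals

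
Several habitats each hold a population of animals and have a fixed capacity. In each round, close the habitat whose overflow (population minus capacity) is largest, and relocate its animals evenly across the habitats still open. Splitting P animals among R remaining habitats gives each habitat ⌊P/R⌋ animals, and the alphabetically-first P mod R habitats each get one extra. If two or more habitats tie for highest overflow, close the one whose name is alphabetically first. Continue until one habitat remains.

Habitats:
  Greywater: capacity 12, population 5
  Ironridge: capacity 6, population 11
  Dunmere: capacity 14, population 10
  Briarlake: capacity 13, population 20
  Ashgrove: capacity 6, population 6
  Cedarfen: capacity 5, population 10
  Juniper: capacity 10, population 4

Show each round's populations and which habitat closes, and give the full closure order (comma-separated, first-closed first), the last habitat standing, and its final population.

Closure order: Briarlake, Cedarfen, Ironridge, Ashgrove, Dunmere, Greywater
Last habitat: Juniper with 66 animals

Round 1: Ashgrove=6 Briarlake=20 Cedarfen=10 Dunmere=10 Greywater=5 Ironridge=11 Juniper=4 → close Briarlake (overflow 7)
  20÷6 = 3 each, +1 to first 2
Round 2: Ashgrove=10 Cedarfen=14 Dunmere=13 Greywater=8 Ironridge=14 Juniper=7 → close Cedarfen (overflow 9)
  14÷5 = 2 each, +1 to first 4
Round 3: Ashgrove=13 Dunmere=16 Greywater=11 Ironridge=17 Juniper=9 → close Ironridge (overflow 11)
  17÷4 = 4 each, +1 to first 1
Round 4: Ashgrove=18 Dunmere=20 Greywater=15 Juniper=13 → close Ashgrove (overflow 12)
  18÷3 = 6 each, +1 to first 0
Round 5: Dunmere=26 Greywater=21 Juniper=19 → close Dunmere (overflow 12)
  26÷2 = 13 each, +1 to first 0
Round 6: Greywater=34 Juniper=32 → close Greywater (overflow 22)
  34÷1 = 34 each, +1 to first 0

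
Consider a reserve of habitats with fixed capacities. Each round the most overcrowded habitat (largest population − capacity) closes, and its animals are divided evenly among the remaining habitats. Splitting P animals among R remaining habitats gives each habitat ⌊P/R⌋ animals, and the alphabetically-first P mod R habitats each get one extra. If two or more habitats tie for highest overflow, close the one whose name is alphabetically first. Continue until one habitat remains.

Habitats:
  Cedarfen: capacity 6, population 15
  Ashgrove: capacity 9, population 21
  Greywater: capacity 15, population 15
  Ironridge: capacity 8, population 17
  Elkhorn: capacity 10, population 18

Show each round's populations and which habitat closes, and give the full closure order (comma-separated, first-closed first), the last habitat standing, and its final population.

Round 1: Ashgrove=21 Cedarfen=15 Elkhorn=18 Greywater=15 Ironridge=17 → close Ashgrove (overflow 12)
  21÷4 = 5 each, +1 to first 1
Round 2: Cedarfen=21 Elkhorn=23 Greywater=20 Ironridge=22 → close Cedarfen (overflow 15)
  21÷3 = 7 each, +1 to first 0
Round 3: Elkhorn=30 Greywater=27 Ironridge=29 → close Ironridge (overflow 21)
  29÷2 = 14 each, +1 to first 1
Round 4: Elkhorn=45 Greywater=41 → close Elkhorn (overflow 35)
  45÷1 = 45 each, +1 to first 0

Closure order: Ashgrove, Cedarfen, Ironridge, Elkhorn
Last habitat: Greywater with 86 animals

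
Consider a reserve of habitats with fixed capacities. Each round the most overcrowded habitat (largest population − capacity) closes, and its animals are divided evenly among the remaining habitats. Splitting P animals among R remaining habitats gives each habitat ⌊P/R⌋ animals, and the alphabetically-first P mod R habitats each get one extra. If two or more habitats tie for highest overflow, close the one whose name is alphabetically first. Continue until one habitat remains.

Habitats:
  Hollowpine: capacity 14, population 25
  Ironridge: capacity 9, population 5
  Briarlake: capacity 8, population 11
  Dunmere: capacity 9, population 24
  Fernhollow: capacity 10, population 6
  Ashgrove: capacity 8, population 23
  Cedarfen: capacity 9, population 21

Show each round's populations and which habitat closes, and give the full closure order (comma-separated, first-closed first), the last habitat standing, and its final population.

Closure order: Ashgrove, Dunmere, Cedarfen, Hollowpine, Briarlake, Fernhollow
Last habitat: Ironridge with 115 animals

Round 1: Ashgrove=23 Briarlake=11 Cedarfen=21 Dunmere=24 Fernhollow=6 Hollowpine=25 Ironridge=5 → close Ashgrove (overflow 15)
  23÷6 = 3 each, +1 to first 5
Round 2: Briarlake=15 Cedarfen=25 Dunmere=28 Fernhollow=10 Hollowpine=29 Ironridge=8 → close Dunmere (overflow 19)
  28÷5 = 5 each, +1 to first 3
Round 3: Briarlake=21 Cedarfen=31 Fernhollow=16 Hollowpine=34 Ironridge=13 → close Cedarfen (overflow 22)
  31÷4 = 7 each, +1 to first 3
Round 4: Briarlake=29 Fernhollow=24 Hollowpine=42 Ironridge=20 → close Hollowpine (overflow 28)
  42÷3 = 14 each, +1 to first 0
Round 5: Briarlake=43 Fernhollow=38 Ironridge=34 → close Briarlake (overflow 35)
  43÷2 = 21 each, +1 to first 1
Round 6: Fernhollow=60 Ironridge=55 → close Fernhollow (overflow 50)
  60÷1 = 60 each, +1 to first 0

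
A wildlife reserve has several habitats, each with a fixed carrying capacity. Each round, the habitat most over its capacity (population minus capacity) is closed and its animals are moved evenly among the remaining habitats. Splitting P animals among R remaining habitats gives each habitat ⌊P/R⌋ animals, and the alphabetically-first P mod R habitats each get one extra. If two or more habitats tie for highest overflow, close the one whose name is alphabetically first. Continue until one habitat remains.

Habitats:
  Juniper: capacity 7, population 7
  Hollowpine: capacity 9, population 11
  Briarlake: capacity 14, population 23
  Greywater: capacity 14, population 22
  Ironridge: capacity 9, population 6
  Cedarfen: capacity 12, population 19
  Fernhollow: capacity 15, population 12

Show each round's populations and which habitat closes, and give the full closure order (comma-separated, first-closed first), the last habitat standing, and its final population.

Round 1: Briarlake=23 Cedarfen=19 Fernhollow=12 Greywater=22 Hollowpine=11 Ironridge=6 Juniper=7 → close Briarlake (overflow 9)
  23÷6 = 3 each, +1 to first 5
Round 2: Cedarfen=23 Fernhollow=16 Greywater=26 Hollowpine=15 Ironridge=10 Juniper=10 → close Greywater (overflow 12)
  26÷5 = 5 each, +1 to first 1
Round 3: Cedarfen=29 Fernhollow=21 Hollowpine=20 Ironridge=15 Juniper=15 → close Cedarfen (overflow 17)
  29÷4 = 7 each, +1 to first 1
Round 4: Fernhollow=29 Hollowpine=27 Ironridge=22 Juniper=22 → close Hollowpine (overflow 18)
  27÷3 = 9 each, +1 to first 0
Round 5: Fernhollow=38 Ironridge=31 Juniper=31 → close Juniper (overflow 24)
  31÷2 = 15 each, +1 to first 1
Round 6: Fernhollow=54 Ironridge=46 → close Fernhollow (overflow 39)
  54÷1 = 54 each, +1 to first 0

Closure order: Briarlake, Greywater, Cedarfen, Hollowpine, Juniper, Fernhollow
Last habitat: Ironridge with 100 animals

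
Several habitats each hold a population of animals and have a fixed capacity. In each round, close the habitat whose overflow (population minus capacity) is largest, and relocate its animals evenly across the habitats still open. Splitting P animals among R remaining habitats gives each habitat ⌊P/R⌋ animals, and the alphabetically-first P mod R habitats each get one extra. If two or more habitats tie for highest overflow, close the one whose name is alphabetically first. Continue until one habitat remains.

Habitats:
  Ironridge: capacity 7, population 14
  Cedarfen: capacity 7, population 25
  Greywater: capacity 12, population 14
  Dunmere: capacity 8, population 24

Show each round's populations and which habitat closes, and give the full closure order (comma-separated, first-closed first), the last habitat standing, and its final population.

Closure order: Cedarfen, Dunmere, Ironridge
Last habitat: Greywater with 77 animals

Round 1: Cedarfen=25 Dunmere=24 Greywater=14 Ironridge=14 → close Cedarfen (overflow 18)
  25÷3 = 8 each, +1 to first 1
Round 2: Dunmere=33 Greywater=22 Ironridge=22 → close Dunmere (overflow 25)
  33÷2 = 16 each, +1 to first 1
Round 3: Greywater=39 Ironridge=38 → close Ironridge (overflow 31)
  38÷1 = 38 each, +1 to first 0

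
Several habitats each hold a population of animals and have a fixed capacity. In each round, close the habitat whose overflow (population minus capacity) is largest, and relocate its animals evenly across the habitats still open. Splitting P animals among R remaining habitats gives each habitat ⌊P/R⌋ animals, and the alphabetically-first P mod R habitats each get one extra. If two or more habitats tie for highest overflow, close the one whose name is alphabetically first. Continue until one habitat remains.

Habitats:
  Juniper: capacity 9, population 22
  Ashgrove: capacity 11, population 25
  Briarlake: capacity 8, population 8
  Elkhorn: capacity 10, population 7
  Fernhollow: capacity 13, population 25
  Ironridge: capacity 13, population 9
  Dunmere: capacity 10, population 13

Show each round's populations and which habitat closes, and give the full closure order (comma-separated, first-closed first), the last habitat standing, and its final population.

Closure order: Ashgrove, Juniper, Fernhollow, Dunmere, Briarlake, Elkhorn
Last habitat: Ironridge with 109 animals

Round 1: Ashgrove=25 Briarlake=8 Dunmere=13 Elkhorn=7 Fernhollow=25 Ironridge=9 Juniper=22 → close Ashgrove (overflow 14)
  25÷6 = 4 each, +1 to first 1
Round 2: Briarlake=13 Dunmere=17 Elkhorn=11 Fernhollow=29 Ironridge=13 Juniper=26 → close Juniper (overflow 17)
  26÷5 = 5 each, +1 to first 1
Round 3: Briarlake=19 Dunmere=22 Elkhorn=16 Fernhollow=34 Ironridge=18 → close Fernhollow (overflow 21)
  34÷4 = 8 each, +1 to first 2
Round 4: Briarlake=28 Dunmere=31 Elkhorn=24 Ironridge=26 → close Dunmere (overflow 21)
  31÷3 = 10 each, +1 to first 1
Round 5: Briarlake=39 Elkhorn=34 Ironridge=36 → close Briarlake (overflow 31)
  39÷2 = 19 each, +1 to first 1
Round 6: Elkhorn=54 Ironridge=55 → close Elkhorn (overflow 44)
  54÷1 = 54 each, +1 to first 0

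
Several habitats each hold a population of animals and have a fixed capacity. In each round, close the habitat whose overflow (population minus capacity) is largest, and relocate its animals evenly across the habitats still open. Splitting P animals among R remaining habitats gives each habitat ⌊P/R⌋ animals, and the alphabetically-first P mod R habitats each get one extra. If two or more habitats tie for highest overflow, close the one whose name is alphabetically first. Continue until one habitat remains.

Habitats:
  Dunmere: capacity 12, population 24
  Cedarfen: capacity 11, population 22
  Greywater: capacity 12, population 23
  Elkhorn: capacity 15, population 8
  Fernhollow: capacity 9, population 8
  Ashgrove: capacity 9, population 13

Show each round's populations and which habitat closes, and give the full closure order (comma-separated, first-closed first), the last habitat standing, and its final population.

Closure order: Dunmere, Cedarfen, Greywater, Ashgrove, Fernhollow
Last habitat: Elkhorn with 98 animals

Round 1: Ashgrove=13 Cedarfen=22 Dunmere=24 Elkhorn=8 Fernhollow=8 Greywater=23 → close Dunmere (overflow 12)
  24÷5 = 4 each, +1 to first 4
Round 2: Ashgrove=18 Cedarfen=27 Elkhorn=13 Fernhollow=13 Greywater=27 → close Cedarfen (overflow 16)
  27÷4 = 6 each, +1 to first 3
Round 3: Ashgrove=25 Elkhorn=20 Fernhollow=20 Greywater=33 → close Greywater (overflow 21)
  33÷3 = 11 each, +1 to first 0
Round 4: Ashgrove=36 Elkhorn=31 Fernhollow=31 → close Ashgrove (overflow 27)
  36÷2 = 18 each, +1 to first 0
Round 5: Elkhorn=49 Fernhollow=49 → close Fernhollow (overflow 40)
  49÷1 = 49 each, +1 to first 0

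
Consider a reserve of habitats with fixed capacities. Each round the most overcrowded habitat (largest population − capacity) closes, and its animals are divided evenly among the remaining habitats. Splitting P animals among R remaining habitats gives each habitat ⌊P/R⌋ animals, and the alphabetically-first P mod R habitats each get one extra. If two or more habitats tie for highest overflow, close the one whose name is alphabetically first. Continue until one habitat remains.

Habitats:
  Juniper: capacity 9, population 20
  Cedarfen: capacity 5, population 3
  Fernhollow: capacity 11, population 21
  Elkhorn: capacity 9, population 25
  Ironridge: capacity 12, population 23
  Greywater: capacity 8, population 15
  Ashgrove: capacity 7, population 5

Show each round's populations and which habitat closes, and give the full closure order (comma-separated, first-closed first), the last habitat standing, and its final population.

Closure order: Elkhorn, Ironridge, Juniper, Fernhollow, Greywater, Ashgrove
Last habitat: Cedarfen with 112 animals

Round 1: Ashgrove=5 Cedarfen=3 Elkhorn=25 Fernhollow=21 Greywater=15 Ironridge=23 Juniper=20 → close Elkhorn (overflow 16)
  25÷6 = 4 each, +1 to first 1
Round 2: Ashgrove=10 Cedarfen=7 Fernhollow=25 Greywater=19 Ironridge=27 Juniper=24 → close Ironridge (overflow 15)
  27÷5 = 5 each, +1 to first 2
Round 3: Ashgrove=16 Cedarfen=13 Fernhollow=30 Greywater=24 Juniper=29 → close Juniper (overflow 20)
  29÷4 = 7 each, +1 to first 1
Round 4: Ashgrove=24 Cedarfen=20 Fernhollow=37 Greywater=31 → close Fernhollow (overflow 26)
  37÷3 = 12 each, +1 to first 1
Round 5: Ashgrove=37 Cedarfen=32 Greywater=43 → close Greywater (overflow 35)
  43÷2 = 21 each, +1 to first 1
Round 6: Ashgrove=59 Cedarfen=53 → close Ashgrove (overflow 52)
  59÷1 = 59 each, +1 to first 0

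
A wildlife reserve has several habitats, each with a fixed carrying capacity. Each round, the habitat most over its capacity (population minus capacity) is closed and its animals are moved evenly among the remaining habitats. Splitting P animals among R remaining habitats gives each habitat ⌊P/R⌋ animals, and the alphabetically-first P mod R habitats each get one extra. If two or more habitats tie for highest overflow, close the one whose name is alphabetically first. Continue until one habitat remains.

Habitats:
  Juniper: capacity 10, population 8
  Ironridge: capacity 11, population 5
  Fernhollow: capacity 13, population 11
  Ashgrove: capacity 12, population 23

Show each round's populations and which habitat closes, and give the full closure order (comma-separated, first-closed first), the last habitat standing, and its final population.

Round 1: Ashgrove=23 Fernhollow=11 Ironridge=5 Juniper=8 → close Ashgrove (overflow 11)
  23÷3 = 7 each, +1 to first 2
Round 2: Fernhollow=19 Ironridge=13 Juniper=15 → close Fernhollow (overflow 6)
  19÷2 = 9 each, +1 to first 1
Round 3: Ironridge=23 Juniper=24 → close Juniper (overflow 14)
  24÷1 = 24 each, +1 to first 0

Closure order: Ashgrove, Fernhollow, Juniper
Last habitat: Ironridge with 47 animals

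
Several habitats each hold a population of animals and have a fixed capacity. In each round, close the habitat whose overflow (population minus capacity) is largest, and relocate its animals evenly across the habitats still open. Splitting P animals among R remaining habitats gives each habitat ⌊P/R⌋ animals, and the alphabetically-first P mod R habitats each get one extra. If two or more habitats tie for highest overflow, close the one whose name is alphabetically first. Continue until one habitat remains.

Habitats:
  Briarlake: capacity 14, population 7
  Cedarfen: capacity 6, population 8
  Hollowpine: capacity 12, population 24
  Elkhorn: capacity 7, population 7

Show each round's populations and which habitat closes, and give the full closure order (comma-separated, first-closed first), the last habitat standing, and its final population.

Round 1: Briarlake=7 Cedarfen=8 Elkhorn=7 Hollowpine=24 → close Hollowpine (overflow 12)
  24÷3 = 8 each, +1 to first 0
Round 2: Briarlake=15 Cedarfen=16 Elkhorn=15 → close Cedarfen (overflow 10)
  16÷2 = 8 each, +1 to first 0
Round 3: Briarlake=23 Elkhorn=23 → close Elkhorn (overflow 16)
  23÷1 = 23 each, +1 to first 0

Closure order: Hollowpine, Cedarfen, Elkhorn
Last habitat: Briarlake with 46 animals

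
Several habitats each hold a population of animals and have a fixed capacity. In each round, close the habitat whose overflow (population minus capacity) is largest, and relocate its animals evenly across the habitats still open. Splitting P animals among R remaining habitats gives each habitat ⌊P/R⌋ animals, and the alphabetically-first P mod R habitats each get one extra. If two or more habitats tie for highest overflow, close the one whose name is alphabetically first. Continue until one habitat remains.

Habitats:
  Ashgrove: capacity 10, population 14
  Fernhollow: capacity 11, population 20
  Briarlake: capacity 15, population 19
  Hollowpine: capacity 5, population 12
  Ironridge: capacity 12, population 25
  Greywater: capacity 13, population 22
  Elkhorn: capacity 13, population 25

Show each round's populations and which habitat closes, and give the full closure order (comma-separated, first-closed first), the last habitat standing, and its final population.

Closure order: Ironridge, Elkhorn, Fernhollow, Greywater, Ashgrove, Hollowpine
Last habitat: Briarlake with 137 animals

Round 1: Ashgrove=14 Briarlake=19 Elkhorn=25 Fernhollow=20 Greywater=22 Hollowpine=12 Ironridge=25 → close Ironridge (overflow 13)
  25÷6 = 4 each, +1 to first 1
Round 2: Ashgrove=19 Briarlake=23 Elkhorn=29 Fernhollow=24 Greywater=26 Hollowpine=16 → close Elkhorn (overflow 16)
  29÷5 = 5 each, +1 to first 4
Round 3: Ashgrove=25 Briarlake=29 Fernhollow=30 Greywater=32 Hollowpine=21 → close Fernhollow (overflow 19)
  30÷4 = 7 each, +1 to first 2
Round 4: Ashgrove=33 Briarlake=37 Greywater=39 Hollowpine=28 → close Greywater (overflow 26)
  39÷3 = 13 each, +1 to first 0
Round 5: Ashgrove=46 Briarlake=50 Hollowpine=41 → close Ashgrove (overflow 36)
  46÷2 = 23 each, +1 to first 0
Round 6: Briarlake=73 Hollowpine=64 → close Hollowpine (overflow 59)
  64÷1 = 64 each, +1 to first 0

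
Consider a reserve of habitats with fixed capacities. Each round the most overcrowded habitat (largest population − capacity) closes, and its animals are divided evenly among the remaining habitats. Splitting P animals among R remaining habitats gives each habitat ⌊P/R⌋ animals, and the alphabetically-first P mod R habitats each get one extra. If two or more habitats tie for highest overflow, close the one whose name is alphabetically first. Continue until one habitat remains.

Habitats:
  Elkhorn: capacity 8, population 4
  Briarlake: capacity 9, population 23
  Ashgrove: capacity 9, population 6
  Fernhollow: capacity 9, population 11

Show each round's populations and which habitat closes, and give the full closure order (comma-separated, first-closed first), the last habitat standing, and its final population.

Round 1: Ashgrove=6 Briarlake=23 Elkhorn=4 Fernhollow=11 → close Briarlake (overflow 14)
  23÷3 = 7 each, +1 to first 2
Round 2: Ashgrove=14 Elkhorn=12 Fernhollow=18 → close Fernhollow (overflow 9)
  18÷2 = 9 each, +1 to first 0
Round 3: Ashgrove=23 Elkhorn=21 → close Ashgrove (overflow 14)
  23÷1 = 23 each, +1 to first 0

Closure order: Briarlake, Fernhollow, Ashgrove
Last habitat: Elkhorn with 44 animals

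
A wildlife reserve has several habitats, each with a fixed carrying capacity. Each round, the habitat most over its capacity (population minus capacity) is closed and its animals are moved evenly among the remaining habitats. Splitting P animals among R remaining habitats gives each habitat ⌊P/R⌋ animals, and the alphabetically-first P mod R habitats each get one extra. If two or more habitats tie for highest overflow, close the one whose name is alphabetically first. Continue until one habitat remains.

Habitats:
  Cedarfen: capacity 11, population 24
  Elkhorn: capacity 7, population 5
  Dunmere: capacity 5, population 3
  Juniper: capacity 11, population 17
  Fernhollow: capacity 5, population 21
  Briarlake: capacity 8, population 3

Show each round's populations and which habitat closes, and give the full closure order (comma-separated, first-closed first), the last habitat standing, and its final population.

Closure order: Fernhollow, Cedarfen, Juniper, Dunmere, Briarlake
Last habitat: Elkhorn with 73 animals

Round 1: Briarlake=3 Cedarfen=24 Dunmere=3 Elkhorn=5 Fernhollow=21 Juniper=17 → close Fernhollow (overflow 16)
  21÷5 = 4 each, +1 to first 1
Round 2: Briarlake=8 Cedarfen=28 Dunmere=7 Elkhorn=9 Juniper=21 → close Cedarfen (overflow 17)
  28÷4 = 7 each, +1 to first 0
Round 3: Briarlake=15 Dunmere=14 Elkhorn=16 Juniper=28 → close Juniper (overflow 17)
  28÷3 = 9 each, +1 to first 1
Round 4: Briarlake=25 Dunmere=23 Elkhorn=25 → close Dunmere (overflow 18)
  23÷2 = 11 each, +1 to first 1
Round 5: Briarlake=37 Elkhorn=36 → close Briarlake (overflow 29)
  37÷1 = 37 each, +1 to first 0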